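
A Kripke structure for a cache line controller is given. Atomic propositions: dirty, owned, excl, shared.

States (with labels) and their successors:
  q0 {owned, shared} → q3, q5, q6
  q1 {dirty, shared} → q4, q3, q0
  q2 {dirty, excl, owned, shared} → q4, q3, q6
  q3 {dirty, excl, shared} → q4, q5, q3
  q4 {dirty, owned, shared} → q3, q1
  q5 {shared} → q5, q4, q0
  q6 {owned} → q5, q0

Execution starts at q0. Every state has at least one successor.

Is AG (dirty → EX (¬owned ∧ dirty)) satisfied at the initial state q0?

Yes

States satisfying dirty → EX (¬owned ∧ dirty): {q0, q1, q2, q3, q4, q5, q6}.
States satisfying AG (dirty → EX (¬owned ∧ dirty)): {q0, q1, q2, q3, q4, q5, q6}.
Every state reachable from q0 satisfies dirty → EX (¬owned ∧ dirty).
q0 ∈ Sat(AG (dirty → EX (¬owned ∧ dirty))).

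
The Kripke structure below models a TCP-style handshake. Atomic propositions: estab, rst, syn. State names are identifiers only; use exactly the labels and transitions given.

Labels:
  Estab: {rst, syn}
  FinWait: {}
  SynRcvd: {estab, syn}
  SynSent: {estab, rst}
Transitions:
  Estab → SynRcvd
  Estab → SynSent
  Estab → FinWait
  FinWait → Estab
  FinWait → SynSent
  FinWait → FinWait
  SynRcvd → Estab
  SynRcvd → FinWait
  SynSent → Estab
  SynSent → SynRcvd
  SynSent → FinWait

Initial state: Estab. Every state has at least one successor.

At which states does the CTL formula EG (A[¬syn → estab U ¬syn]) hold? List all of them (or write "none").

States satisfying A[¬syn → estab U ¬syn]: {FinWait, SynSent}.
States satisfying EG (A[¬syn → estab U ¬syn]): {FinWait, SynSent}.

{FinWait, SynSent}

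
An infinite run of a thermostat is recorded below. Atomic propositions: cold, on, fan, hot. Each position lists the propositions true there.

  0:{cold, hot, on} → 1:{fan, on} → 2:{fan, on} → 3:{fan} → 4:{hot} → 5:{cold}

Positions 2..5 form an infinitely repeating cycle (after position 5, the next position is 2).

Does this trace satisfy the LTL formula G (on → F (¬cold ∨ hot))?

Holds

on → F (¬cold ∨ hot) holds at every position 0..5, and those are all positions ever visited, so G (on → F (¬cold ∨ hot)) holds.
Positions where on holds: 0, 1, 2.
Check F (¬cold ∨ hot) at each: 0→ok, 1→ok, 2→ok.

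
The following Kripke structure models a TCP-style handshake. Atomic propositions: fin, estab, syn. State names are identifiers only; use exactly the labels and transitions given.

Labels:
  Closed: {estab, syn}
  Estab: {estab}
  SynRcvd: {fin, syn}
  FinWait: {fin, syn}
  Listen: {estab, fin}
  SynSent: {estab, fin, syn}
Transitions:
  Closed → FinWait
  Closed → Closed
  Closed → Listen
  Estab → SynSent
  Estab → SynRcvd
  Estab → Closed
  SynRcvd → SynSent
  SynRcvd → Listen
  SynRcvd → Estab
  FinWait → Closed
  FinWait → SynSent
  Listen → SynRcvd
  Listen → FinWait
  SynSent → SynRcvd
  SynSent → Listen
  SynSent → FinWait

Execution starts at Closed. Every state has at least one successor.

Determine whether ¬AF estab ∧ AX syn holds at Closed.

Does not hold

States satisfying estab: {Closed, Estab, Listen, SynSent}.
States satisfying AF estab: {Closed, Estab, SynRcvd, FinWait, Listen, SynSent}.
States satisfying ¬AF estab: ∅.
States satisfying syn: {Closed, SynRcvd, FinWait, SynSent}.
States satisfying AX syn: {Estab, FinWait, Listen}.
States satisfying ¬AF estab ∧ AX syn: ∅.
Closed ∉ Sat(¬AF estab ∧ AX syn).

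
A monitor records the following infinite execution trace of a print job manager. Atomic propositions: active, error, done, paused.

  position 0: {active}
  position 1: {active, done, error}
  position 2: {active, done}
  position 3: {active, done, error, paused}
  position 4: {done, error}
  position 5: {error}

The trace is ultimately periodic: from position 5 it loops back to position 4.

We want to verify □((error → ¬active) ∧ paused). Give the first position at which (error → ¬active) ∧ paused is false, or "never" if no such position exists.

0

At position 0 the labels are {active}, so (error → ¬active) ∧ paused is false there. This is the first violation.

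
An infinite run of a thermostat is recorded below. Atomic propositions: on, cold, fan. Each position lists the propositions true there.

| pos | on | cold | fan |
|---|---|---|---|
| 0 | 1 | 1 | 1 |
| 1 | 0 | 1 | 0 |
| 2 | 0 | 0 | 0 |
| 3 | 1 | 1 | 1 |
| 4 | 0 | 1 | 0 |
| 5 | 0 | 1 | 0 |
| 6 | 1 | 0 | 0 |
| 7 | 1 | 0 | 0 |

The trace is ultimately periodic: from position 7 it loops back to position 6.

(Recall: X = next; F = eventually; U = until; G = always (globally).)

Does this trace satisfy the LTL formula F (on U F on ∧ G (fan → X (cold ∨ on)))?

on U F on ∧ G (fan → X (cold ∨ on)) holds at position 0, which is reachable from 0, so F (on U F on ∧ G (fan → X (cold ∨ on))) holds.

Yes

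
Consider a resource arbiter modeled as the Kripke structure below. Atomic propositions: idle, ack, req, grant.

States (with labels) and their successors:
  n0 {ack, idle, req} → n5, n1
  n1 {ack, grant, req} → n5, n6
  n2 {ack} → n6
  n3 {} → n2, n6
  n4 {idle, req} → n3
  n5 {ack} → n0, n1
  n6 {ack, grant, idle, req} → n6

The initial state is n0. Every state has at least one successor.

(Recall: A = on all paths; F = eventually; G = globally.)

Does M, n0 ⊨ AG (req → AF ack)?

States satisfying req → AF ack: {n0, n1, n2, n3, n4, n5, n6}.
States satisfying AG (req → AF ack): {n0, n1, n2, n3, n4, n5, n6}.
Every state reachable from n0 satisfies req → AF ack.
n0 ∈ Sat(AG (req → AF ack)).

Holds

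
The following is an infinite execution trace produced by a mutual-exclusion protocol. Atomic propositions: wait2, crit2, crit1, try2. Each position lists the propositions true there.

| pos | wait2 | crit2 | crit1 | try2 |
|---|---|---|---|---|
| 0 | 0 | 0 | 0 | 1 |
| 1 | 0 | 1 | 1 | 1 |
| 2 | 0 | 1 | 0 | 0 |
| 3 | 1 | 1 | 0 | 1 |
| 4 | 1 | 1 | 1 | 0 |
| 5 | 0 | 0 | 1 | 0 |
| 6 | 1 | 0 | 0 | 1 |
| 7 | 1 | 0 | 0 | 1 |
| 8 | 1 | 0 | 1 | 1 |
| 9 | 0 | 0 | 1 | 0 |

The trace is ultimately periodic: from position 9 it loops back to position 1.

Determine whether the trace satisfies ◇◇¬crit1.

Satisfied

◇¬crit1 holds at position 0, which is reachable from 0, so ◇◇¬crit1 holds.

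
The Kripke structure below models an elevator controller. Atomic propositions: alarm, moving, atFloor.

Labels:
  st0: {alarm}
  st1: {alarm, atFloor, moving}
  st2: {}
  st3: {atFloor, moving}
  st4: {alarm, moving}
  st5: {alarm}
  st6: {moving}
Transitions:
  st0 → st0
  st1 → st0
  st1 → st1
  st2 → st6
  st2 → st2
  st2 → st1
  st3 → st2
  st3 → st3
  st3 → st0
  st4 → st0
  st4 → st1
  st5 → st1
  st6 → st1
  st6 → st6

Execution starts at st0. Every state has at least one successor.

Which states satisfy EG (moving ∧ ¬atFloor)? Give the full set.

{st6}

States satisfying moving ∧ ¬atFloor: {st4, st6}.
States satisfying EG (moving ∧ ¬atFloor): {st6}.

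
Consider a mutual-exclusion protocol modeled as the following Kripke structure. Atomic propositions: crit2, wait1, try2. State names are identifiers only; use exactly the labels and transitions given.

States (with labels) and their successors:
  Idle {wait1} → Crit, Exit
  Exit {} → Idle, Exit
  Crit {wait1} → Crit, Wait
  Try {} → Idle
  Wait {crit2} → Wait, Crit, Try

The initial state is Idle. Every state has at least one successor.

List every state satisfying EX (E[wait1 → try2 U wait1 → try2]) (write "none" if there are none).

{Idle, Exit, Crit, Wait}

States satisfying E[wait1 → try2 U wait1 → try2]: {Exit, Try, Wait}.
States satisfying EX (E[wait1 → try2 U wait1 → try2]): {Idle, Exit, Crit, Wait}.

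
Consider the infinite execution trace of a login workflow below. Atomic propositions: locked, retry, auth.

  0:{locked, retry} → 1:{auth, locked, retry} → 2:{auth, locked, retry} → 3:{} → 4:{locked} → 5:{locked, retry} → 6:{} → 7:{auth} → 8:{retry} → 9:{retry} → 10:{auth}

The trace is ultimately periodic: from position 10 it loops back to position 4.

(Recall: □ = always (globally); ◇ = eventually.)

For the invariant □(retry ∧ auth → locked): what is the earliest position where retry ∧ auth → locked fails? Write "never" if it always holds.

never

retry ∧ auth → locked holds at every position 0..10, and those are all the positions the trace ever visits, so the invariant □(retry ∧ auth → locked) is never violated.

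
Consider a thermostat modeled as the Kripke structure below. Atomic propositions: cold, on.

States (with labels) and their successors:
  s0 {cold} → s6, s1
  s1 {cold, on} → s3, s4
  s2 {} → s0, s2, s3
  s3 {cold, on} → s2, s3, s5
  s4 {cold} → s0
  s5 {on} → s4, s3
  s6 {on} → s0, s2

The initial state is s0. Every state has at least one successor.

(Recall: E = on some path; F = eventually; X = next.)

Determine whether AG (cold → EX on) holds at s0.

States satisfying cold → EX on: {s0, s1, s2, s3, s5, s6}.
States satisfying AG (cold → EX on): ∅.
s4 is reachable from s0 and violates cold → EX on, so AG fails at s0.
s0 ∉ Sat(AG (cold → EX on)).

No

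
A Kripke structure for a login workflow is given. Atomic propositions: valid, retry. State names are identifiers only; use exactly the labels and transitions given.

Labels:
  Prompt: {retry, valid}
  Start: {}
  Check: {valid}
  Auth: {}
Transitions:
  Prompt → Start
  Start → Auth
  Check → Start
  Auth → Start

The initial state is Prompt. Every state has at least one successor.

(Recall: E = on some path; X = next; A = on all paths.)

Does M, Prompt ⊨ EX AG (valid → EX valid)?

Satisfied

States satisfying AG (valid → EX valid): {Start, Auth}.
States satisfying EX AG (valid → EX valid): {Prompt, Start, Check, Auth}.
Prompt ∈ Sat(EX AG (valid → EX valid)).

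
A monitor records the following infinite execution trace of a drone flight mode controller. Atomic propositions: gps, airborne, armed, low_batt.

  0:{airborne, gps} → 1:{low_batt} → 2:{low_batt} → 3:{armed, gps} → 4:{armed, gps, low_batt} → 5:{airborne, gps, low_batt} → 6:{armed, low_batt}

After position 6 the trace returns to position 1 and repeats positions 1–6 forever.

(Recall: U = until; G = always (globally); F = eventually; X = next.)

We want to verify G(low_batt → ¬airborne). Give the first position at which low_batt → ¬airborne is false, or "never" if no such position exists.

Check low_batt → ¬airborne at each position in order: 0 ✓, 1 ✓, 2 ✓, 3 ✓, 4 ✓.
At position 5 the labels are {airborne, gps, low_batt}, so low_batt → ¬airborne is false there. This is the first violation.

5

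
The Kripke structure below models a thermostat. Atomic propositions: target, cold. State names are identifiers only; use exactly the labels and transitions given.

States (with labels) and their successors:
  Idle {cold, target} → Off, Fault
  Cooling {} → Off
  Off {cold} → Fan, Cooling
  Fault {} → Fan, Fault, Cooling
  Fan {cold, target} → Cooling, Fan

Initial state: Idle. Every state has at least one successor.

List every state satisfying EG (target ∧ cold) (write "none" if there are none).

{Fan}

States satisfying target ∧ cold: {Idle, Fan}.
States satisfying EG (target ∧ cold): {Fan}.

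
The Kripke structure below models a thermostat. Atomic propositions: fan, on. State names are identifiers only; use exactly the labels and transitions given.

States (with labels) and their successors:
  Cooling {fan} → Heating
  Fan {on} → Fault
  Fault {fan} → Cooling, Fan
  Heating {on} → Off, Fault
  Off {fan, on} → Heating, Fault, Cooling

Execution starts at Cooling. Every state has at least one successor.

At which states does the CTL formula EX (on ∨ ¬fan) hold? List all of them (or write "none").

{Cooling, Fault, Heating, Off}

States satisfying on ∨ ¬fan: {Fan, Heating, Off}.
States satisfying EX (on ∨ ¬fan): {Cooling, Fault, Heating, Off}.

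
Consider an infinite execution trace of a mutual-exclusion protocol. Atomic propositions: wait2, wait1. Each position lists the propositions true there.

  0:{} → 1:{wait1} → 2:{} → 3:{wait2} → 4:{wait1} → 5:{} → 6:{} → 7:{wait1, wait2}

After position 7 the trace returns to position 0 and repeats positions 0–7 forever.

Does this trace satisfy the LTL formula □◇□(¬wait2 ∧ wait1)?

Violated

◇□(¬wait2 ∧ wait1) must hold at every position from 0 onward. It fails at position 0, so □◇□(¬wait2 ∧ wait1) is false.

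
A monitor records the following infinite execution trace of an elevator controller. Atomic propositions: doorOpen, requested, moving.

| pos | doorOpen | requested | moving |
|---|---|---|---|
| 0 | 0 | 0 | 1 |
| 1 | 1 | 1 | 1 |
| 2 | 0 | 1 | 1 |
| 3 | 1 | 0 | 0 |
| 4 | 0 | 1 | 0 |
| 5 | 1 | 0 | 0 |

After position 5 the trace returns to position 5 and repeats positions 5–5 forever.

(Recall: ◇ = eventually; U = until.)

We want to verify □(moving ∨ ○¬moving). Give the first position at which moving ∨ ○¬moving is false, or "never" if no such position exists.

never

moving ∨ ○¬moving holds at every position 0..5, and those are all the positions the trace ever visits, so the invariant □(moving ∨ ○¬moving) is never violated.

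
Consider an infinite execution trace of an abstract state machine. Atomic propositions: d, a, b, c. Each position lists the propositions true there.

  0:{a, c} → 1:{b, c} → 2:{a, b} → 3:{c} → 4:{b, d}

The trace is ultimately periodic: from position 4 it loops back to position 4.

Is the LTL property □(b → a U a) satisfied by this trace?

Does not hold

b → a U a must hold at every position from 0 onward. It fails at position 1, so □(b → a U a) is false.
Positions where b holds: 1, 2, 4.
Check a U a at each: 1→fails, 2→ok, 4→fails.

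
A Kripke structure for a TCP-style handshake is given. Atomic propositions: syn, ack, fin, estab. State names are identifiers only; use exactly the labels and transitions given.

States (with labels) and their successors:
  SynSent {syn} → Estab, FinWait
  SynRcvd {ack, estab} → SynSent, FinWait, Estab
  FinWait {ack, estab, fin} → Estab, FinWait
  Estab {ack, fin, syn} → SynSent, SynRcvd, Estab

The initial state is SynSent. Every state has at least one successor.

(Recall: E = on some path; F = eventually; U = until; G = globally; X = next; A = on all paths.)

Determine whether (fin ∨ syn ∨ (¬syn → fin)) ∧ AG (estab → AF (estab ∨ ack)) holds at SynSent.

States satisfying fin ∨ syn: {SynSent, FinWait, Estab}.
States satisfying ¬syn: {SynRcvd, FinWait}.
States satisfying ¬syn → fin: {SynSent, FinWait, Estab}.
States satisfying fin ∨ syn ∨ (¬syn → fin): {SynSent, FinWait, Estab}.
States satisfying estab → AF (estab ∨ ack): {SynSent, SynRcvd, FinWait, Estab}.
States satisfying AG (estab → AF (estab ∨ ack)): {SynSent, SynRcvd, FinWait, Estab}.
States satisfying (fin ∨ syn ∨ (¬syn → fin)) ∧ AG (estab → AF (estab ∨ ack)): {SynSent, FinWait, Estab}.
SynSent ∈ Sat((fin ∨ syn ∨ (¬syn → fin)) ∧ AG (estab → AF (estab ∨ ack))).

Holds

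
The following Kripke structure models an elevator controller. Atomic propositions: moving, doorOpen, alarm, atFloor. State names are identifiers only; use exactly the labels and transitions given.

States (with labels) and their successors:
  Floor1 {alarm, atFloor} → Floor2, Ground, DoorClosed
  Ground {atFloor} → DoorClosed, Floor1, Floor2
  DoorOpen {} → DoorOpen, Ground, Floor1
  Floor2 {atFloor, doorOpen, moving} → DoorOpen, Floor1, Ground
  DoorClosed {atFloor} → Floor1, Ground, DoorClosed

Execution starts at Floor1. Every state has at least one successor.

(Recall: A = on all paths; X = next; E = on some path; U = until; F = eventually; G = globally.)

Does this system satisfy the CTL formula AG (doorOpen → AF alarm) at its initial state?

No

States satisfying doorOpen → AF alarm: {Floor1, Ground, DoorOpen, DoorClosed}.
States satisfying AG (doorOpen → AF alarm): ∅.
Floor2 is reachable from Floor1 and violates doorOpen → AF alarm, so AG fails at Floor1.
Floor1 ∉ Sat(AG (doorOpen → AF alarm)).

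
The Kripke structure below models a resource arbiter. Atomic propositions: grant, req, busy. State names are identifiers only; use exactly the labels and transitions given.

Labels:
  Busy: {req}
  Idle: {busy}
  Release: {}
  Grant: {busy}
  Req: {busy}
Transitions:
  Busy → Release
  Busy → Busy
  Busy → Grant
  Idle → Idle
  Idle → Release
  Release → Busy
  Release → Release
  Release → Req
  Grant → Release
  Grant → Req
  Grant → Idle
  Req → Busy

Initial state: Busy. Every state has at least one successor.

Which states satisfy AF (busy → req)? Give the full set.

{Busy, Release, Req}

States satisfying busy → req: {Busy, Release}.
States satisfying AF (busy → req): {Busy, Release, Req}.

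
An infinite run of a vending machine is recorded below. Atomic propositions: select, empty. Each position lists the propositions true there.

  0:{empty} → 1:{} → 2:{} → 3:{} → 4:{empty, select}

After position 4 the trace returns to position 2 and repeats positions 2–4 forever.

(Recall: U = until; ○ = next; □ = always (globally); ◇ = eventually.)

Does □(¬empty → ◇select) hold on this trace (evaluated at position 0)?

¬empty → ◇select holds at every position 0..4, and those are all positions ever visited, so □(¬empty → ◇select) holds.
Positions where ¬empty holds: 1, 2, 3.
Check ◇select at each: 1→ok, 2→ok, 3→ok.

Yes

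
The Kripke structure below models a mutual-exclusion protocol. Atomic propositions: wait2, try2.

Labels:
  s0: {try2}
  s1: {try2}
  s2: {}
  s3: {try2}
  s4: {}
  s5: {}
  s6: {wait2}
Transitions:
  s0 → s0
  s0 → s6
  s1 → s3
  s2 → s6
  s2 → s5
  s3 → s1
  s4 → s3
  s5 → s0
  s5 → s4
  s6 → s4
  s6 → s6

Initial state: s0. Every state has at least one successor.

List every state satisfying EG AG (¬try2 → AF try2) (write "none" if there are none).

States satisfying AG (¬try2 → AF try2): {s1, s3, s4}.
States satisfying EG AG (¬try2 → AF try2): {s1, s3, s4}.

{s1, s3, s4}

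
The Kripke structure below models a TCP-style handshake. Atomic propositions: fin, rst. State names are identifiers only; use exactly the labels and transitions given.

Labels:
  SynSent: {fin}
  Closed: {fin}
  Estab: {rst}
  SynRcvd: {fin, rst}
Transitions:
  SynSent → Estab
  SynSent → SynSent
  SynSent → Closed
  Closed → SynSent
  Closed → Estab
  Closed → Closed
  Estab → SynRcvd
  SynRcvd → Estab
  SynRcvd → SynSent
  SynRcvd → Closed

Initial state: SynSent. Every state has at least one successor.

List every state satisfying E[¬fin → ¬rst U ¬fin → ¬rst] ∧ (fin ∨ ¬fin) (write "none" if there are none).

States satisfying ¬fin → ¬rst: {SynSent, Closed, SynRcvd}.
States satisfying E[¬fin → ¬rst U ¬fin → ¬rst]: {SynSent, Closed, SynRcvd}.
States satisfying ¬fin: {Estab}.
States satisfying fin ∨ ¬fin: {SynSent, Closed, Estab, SynRcvd}.
States satisfying E[¬fin → ¬rst U ¬fin → ¬rst] ∧ (fin ∨ ¬fin): {SynSent, Closed, SynRcvd}.

{SynSent, Closed, SynRcvd}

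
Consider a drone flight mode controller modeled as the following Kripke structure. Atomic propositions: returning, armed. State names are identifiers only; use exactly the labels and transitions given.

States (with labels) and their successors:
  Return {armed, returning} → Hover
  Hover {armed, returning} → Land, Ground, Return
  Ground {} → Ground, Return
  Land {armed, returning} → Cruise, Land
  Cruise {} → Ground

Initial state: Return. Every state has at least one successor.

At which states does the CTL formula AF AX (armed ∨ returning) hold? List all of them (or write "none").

States satisfying AX (armed ∨ returning): {Return}.
States satisfying AF AX (armed ∨ returning): {Return}.

{Return}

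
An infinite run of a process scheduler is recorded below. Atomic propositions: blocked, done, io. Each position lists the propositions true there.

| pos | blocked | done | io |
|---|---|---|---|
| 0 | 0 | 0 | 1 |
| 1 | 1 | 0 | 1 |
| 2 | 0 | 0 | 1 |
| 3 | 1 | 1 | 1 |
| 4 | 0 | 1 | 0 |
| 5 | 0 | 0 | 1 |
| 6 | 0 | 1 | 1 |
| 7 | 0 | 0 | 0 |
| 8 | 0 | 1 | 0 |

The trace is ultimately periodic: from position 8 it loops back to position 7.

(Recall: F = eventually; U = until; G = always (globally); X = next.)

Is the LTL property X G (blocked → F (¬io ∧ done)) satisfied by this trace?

Satisfied

The position after 0 is 1; G (blocked → F (¬io ∧ done)) is true there.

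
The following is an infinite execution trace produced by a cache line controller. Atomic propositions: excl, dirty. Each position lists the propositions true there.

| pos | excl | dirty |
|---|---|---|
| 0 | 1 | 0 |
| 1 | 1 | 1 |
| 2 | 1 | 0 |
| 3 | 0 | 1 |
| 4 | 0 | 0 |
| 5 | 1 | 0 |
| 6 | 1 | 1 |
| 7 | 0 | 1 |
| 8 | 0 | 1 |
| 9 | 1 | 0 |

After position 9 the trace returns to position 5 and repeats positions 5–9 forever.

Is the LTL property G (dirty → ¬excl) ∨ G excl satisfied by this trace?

No

dirty → ¬excl must hold at every position from 0 onward. It fails at position 1, so G (dirty → ¬excl) is false.
Positions where dirty holds: 1, 3, 6, 7, 8.
Check ¬excl at each: 1→fails, 3→ok, 6→fails, 7→ok, 8→ok.
excl must hold at every position from 0 onward. It fails at position 3, so G excl is false.
At position 0: G (dirty → ¬excl) is false; G excl is false; so G (dirty → ¬excl) ∨ G excl is false.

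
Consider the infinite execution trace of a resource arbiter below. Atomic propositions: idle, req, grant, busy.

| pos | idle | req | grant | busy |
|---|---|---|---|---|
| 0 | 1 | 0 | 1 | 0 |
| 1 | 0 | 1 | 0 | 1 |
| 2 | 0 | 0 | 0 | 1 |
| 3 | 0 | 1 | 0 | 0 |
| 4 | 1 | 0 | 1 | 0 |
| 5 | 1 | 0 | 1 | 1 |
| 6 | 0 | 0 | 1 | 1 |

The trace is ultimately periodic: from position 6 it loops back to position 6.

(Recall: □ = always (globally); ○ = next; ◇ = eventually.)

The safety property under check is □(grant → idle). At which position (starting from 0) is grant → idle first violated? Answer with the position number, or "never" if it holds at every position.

6

Check grant → idle at each position in order: 0 ✓, 1 ✓, 2 ✓, 3 ✓, 4 ✓, 5 ✓.
At position 6 the labels are {busy, grant}, so grant → idle is false there. This is the first violation.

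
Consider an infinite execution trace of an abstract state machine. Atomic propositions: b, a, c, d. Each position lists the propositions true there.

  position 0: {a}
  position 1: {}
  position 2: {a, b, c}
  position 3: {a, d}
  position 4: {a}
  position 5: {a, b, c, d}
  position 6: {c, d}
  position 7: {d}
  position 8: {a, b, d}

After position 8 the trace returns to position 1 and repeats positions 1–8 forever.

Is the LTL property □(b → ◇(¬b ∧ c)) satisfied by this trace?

Holds

b → ◇(¬b ∧ c) holds at every position 0..8, and those are all positions ever visited, so □(b → ◇(¬b ∧ c)) holds.
Positions where b holds: 2, 5, 8.
Check ◇(¬b ∧ c) at each: 2→ok, 5→ok, 8→ok.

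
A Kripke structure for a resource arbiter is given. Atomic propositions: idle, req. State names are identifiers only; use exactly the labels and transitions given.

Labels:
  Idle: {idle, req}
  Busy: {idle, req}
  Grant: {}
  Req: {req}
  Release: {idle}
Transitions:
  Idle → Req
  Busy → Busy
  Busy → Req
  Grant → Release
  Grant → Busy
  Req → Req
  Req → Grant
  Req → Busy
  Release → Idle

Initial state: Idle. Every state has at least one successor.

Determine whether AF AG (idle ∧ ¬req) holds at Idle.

States satisfying AG (idle ∧ ¬req): ∅.
States satisfying AF AG (idle ∧ ¬req): ∅.
There is a path from Idle along which AG (idle ∧ ¬req) never holds.
Idle ∉ Sat(AF AG (idle ∧ ¬req)).

No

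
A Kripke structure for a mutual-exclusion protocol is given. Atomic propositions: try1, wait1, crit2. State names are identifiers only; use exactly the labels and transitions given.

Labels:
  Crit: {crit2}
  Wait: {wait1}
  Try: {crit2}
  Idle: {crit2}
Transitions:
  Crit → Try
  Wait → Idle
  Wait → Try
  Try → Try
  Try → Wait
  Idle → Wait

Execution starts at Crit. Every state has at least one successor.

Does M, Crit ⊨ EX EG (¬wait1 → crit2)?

States satisfying EG (¬wait1 → crit2): {Crit, Wait, Try, Idle}.
States satisfying EX EG (¬wait1 → crit2): {Crit, Wait, Try, Idle}.
Crit ∈ Sat(EX EG (¬wait1 → crit2)).

Satisfied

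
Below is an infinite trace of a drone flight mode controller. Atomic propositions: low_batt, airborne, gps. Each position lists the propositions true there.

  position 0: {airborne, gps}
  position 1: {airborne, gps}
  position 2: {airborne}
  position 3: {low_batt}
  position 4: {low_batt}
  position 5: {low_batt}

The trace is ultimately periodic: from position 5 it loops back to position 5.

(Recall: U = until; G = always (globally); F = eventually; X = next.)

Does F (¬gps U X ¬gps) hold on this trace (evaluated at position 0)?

¬gps U X ¬gps holds at position 1, which is reachable from 0, so F (¬gps U X ¬gps) holds.

Satisfied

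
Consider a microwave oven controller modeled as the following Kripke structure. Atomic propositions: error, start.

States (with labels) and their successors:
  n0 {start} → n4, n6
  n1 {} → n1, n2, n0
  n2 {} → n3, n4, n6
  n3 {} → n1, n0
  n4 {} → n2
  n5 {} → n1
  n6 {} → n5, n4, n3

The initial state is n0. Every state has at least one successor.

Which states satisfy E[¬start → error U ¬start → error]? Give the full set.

States satisfying ¬start → error: {n0}.
States satisfying E[¬start → error U ¬start → error]: {n0}.

{n0}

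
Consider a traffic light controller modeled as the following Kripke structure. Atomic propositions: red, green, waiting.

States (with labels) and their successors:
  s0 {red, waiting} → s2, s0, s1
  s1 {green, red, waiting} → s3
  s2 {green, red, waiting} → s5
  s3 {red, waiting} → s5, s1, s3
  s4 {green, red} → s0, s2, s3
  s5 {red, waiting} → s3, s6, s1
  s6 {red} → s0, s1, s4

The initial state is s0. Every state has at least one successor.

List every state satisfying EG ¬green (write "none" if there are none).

{s0, s3, s5, s6}

States satisfying ¬green: {s0, s3, s5, s6}.
States satisfying EG ¬green: {s0, s3, s5, s6}.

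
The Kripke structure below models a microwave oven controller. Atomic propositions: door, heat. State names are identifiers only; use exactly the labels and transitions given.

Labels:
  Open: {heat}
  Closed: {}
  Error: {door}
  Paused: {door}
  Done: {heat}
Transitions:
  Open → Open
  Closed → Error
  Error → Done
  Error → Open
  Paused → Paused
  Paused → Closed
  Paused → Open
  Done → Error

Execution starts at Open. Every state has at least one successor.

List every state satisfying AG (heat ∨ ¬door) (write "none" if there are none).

{Open}

States satisfying heat ∨ ¬door: {Open, Closed, Done}.
States satisfying AG (heat ∨ ¬door): {Open}.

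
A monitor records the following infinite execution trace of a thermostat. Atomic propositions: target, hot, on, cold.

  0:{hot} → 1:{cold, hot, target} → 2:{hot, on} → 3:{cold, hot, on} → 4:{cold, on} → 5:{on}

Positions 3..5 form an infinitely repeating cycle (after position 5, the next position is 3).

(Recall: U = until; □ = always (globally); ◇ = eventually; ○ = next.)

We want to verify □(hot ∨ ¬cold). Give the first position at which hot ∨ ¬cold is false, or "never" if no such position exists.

4

Check hot ∨ ¬cold at each position in order: 0 ✓, 1 ✓, 2 ✓, 3 ✓.
At position 4 the labels are {cold, on}, so hot ∨ ¬cold is false there. This is the first violation.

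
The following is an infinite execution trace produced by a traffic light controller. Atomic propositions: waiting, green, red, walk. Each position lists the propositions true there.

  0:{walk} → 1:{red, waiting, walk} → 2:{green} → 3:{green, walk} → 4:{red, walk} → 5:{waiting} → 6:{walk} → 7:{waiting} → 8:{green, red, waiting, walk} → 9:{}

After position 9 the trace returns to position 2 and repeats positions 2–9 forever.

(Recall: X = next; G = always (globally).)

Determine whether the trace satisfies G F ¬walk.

F ¬walk holds at every position 0..9, and those are all positions ever visited, so G F ¬walk holds.

Satisfied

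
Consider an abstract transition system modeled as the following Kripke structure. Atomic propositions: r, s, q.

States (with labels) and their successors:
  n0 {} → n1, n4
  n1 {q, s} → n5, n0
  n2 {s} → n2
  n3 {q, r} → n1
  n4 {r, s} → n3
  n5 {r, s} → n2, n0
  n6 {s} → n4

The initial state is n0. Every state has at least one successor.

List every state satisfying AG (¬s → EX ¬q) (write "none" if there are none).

States satisfying ¬s → EX ¬q: {n0, n1, n2, n4, n5, n6}.
States satisfying AG (¬s → EX ¬q): {n2}.

{n2}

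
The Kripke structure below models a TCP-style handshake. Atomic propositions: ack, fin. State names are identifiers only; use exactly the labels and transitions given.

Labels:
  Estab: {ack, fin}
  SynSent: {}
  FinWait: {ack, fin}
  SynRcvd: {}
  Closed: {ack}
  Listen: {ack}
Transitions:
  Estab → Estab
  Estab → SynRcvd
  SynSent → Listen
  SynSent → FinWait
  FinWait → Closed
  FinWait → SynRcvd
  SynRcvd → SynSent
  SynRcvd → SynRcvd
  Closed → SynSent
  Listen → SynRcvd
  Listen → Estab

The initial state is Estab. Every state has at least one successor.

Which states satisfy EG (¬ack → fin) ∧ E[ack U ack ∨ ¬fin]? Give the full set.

{Estab, Listen}

States satisfying ¬ack → fin: {Estab, FinWait, Closed, Listen}.
States satisfying EG (¬ack → fin): {Estab, Listen}.
States satisfying ack: {Estab, FinWait, Closed, Listen}.
States satisfying ack ∨ ¬fin: {Estab, SynSent, FinWait, SynRcvd, Closed, Listen}.
States satisfying E[ack U ack ∨ ¬fin]: {Estab, SynSent, FinWait, SynRcvd, Closed, Listen}.
States satisfying EG (¬ack → fin) ∧ E[ack U ack ∨ ¬fin]: {Estab, Listen}.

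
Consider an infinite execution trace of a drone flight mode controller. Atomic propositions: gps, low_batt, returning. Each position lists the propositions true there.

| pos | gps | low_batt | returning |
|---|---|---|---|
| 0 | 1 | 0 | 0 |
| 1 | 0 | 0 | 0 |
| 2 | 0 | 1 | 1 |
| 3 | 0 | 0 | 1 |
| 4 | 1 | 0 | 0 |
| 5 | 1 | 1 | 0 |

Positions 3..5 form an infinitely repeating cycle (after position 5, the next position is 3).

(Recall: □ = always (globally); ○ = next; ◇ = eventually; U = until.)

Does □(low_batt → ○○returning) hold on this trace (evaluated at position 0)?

low_batt → ○○returning must hold at every position from 0 onward. It fails at position 2, so □(low_batt → ○○returning) is false.
Positions where low_batt holds: 2, 5.
Check ○○returning at each: 2→fails, 5→fails.

Violated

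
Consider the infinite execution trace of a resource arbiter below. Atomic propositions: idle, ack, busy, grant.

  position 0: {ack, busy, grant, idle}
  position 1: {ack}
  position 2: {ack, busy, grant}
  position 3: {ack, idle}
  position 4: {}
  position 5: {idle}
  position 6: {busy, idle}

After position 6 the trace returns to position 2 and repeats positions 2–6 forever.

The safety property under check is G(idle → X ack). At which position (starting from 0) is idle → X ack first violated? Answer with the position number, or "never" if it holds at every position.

3

Check idle → X ack at each position in order: 0 ✓, 1 ✓, 2 ✓.
At position 3 the labels are {ack, idle} and the next position 4 has {}, so idle → X ack is false there. This is the first violation.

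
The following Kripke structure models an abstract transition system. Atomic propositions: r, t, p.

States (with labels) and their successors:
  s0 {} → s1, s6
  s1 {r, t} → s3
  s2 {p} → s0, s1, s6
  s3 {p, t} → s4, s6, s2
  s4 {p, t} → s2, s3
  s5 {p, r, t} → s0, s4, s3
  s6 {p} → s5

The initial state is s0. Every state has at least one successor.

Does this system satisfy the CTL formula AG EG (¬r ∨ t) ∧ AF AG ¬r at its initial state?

Does not hold

States satisfying EG (¬r ∨ t): {s0, s1, s2, s3, s4, s5, s6}.
States satisfying AG EG (¬r ∨ t): {s0, s1, s2, s3, s4, s5, s6}.
States satisfying AG ¬r: ∅.
States satisfying AF AG ¬r: ∅.
States satisfying AG EG (¬r ∨ t) ∧ AF AG ¬r: ∅.
s0 ∉ Sat(AG EG (¬r ∨ t) ∧ AF AG ¬r).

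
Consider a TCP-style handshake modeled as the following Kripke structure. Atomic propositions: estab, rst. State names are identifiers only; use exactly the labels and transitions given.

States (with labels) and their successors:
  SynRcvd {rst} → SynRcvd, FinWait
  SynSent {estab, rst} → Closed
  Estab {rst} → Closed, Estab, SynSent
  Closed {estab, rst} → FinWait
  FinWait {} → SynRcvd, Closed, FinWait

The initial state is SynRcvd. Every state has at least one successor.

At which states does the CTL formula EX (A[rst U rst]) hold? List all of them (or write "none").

States satisfying A[rst U rst]: {SynRcvd, SynSent, Estab, Closed}.
States satisfying EX (A[rst U rst]): {SynRcvd, SynSent, Estab, FinWait}.

{SynRcvd, SynSent, Estab, FinWait}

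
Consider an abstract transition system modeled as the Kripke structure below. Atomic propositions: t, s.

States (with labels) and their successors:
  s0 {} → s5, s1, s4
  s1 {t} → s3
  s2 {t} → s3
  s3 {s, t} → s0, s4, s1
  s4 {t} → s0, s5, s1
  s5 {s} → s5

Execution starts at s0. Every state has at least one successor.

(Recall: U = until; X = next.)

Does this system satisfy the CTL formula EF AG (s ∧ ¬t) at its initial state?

Yes

States satisfying AG (s ∧ ¬t): {s5}.
States satisfying EF AG (s ∧ ¬t): {s0, s1, s2, s3, s4, s5}.
Some path from s0 reaches a state where AG (s ∧ ¬t) holds.
s0 ∈ Sat(EF AG (s ∧ ¬t)).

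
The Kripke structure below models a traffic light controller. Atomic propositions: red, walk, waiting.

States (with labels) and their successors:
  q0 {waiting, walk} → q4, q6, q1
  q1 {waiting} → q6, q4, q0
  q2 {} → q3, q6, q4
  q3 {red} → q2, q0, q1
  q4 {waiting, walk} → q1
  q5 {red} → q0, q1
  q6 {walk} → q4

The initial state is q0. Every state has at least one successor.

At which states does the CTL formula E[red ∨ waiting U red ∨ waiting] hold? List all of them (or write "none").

States satisfying red ∨ waiting: {q0, q1, q3, q4, q5}.
States satisfying E[red ∨ waiting U red ∨ waiting]: {q0, q1, q3, q4, q5}.

{q0, q1, q3, q4, q5}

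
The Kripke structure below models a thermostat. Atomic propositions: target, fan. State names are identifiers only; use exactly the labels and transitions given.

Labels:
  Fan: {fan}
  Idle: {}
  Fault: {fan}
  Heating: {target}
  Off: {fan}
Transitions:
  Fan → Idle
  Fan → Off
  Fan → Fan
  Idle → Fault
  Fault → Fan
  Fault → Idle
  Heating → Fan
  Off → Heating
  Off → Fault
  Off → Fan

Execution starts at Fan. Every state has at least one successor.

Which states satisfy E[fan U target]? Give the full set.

{Fan, Fault, Heating, Off}

States satisfying fan: {Fan, Fault, Off}.
States satisfying target: {Heating}.
States satisfying E[fan U target]: {Fan, Fault, Heating, Off}.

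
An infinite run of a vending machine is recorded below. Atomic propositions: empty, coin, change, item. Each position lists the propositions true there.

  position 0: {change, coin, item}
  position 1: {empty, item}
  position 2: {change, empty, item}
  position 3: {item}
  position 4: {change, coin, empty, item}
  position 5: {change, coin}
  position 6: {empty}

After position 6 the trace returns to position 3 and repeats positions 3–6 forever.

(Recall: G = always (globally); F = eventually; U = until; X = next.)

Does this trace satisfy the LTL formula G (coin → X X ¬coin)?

Yes

coin → X X ¬coin holds at every position 0..6, and those are all positions ever visited, so G (coin → X X ¬coin) holds.
Positions where coin holds: 0, 4, 5.
Check X X ¬coin at each: 0→ok, 4→ok, 5→ok.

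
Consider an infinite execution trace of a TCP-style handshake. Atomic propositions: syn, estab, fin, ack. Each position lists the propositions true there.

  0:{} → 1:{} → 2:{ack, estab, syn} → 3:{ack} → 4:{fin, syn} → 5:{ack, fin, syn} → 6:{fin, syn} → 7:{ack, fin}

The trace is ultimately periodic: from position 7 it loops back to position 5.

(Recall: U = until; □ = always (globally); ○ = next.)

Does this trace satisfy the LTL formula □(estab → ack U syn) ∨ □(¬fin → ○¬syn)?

Holds

estab → ack U syn holds at every position 0..7, and those are all positions ever visited, so □(estab → ack U syn) holds.
Positions where estab holds: 2.
Check ack U syn at each: 2→ok.
¬fin → ○¬syn must hold at every position from 0 onward. It fails at position 1, so □(¬fin → ○¬syn) is false.
Positions where ¬fin holds: 0, 1, 2, 3.
Check ○¬syn at each: 0→ok, 1→fails, 2→ok, 3→fails.
At position 0: □(estab → ack U syn) is true; □(¬fin → ○¬syn) is false; so □(estab → ack U syn) ∨ □(¬fin → ○¬syn) is true.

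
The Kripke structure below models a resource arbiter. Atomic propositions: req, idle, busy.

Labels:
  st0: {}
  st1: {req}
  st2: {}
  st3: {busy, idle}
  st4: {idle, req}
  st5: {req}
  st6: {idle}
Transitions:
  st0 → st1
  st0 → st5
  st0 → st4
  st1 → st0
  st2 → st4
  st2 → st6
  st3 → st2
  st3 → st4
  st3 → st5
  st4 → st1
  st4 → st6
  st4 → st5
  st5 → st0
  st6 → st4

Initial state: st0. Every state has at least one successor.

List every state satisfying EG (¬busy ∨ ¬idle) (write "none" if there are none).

{st0, st1, st2, st4, st5, st6}

States satisfying ¬busy ∨ ¬idle: {st0, st1, st2, st4, st5, st6}.
States satisfying EG (¬busy ∨ ¬idle): {st0, st1, st2, st4, st5, st6}.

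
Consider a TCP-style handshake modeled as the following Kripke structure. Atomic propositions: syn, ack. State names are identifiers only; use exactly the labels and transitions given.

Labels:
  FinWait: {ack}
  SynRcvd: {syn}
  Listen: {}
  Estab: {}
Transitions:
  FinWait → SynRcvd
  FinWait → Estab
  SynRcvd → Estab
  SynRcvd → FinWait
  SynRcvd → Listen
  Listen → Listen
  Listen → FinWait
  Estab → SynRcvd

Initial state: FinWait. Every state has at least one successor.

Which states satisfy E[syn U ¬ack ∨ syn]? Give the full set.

{SynRcvd, Listen, Estab}

States satisfying syn: {SynRcvd}.
States satisfying ¬ack ∨ syn: {SynRcvd, Listen, Estab}.
States satisfying E[syn U ¬ack ∨ syn]: {SynRcvd, Listen, Estab}.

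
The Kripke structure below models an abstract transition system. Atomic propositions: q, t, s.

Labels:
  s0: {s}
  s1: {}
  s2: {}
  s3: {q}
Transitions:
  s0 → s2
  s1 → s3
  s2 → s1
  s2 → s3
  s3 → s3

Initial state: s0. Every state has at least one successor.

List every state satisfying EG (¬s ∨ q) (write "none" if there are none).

States satisfying ¬s ∨ q: {s1, s2, s3}.
States satisfying EG (¬s ∨ q): {s1, s2, s3}.

{s1, s2, s3}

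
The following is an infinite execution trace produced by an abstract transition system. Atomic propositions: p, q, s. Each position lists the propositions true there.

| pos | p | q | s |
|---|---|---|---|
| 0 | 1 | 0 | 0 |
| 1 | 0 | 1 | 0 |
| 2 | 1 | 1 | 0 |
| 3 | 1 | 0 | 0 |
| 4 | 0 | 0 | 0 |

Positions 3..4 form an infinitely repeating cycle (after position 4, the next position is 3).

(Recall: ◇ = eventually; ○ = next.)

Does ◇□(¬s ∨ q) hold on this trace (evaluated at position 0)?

□(¬s ∨ q) holds at position 0, which is reachable from 0, so ◇□(¬s ∨ q) holds.

Yes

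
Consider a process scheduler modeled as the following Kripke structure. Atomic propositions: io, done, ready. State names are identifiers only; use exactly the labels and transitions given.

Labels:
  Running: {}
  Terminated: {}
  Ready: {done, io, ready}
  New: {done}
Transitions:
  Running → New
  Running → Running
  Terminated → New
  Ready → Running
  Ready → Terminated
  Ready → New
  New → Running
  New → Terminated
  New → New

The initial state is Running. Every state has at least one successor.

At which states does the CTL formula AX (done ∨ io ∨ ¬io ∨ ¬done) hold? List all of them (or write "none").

States satisfying done ∨ io ∨ ¬io ∨ ¬done: {Running, Terminated, Ready, New}.
States satisfying AX (done ∨ io ∨ ¬io ∨ ¬done): {Running, Terminated, Ready, New}.

{Running, Terminated, Ready, New}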